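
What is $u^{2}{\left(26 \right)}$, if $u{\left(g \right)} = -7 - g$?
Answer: $1089$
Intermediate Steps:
$u^{2}{\left(26 \right)} = \left(-7 - 26\right)^{2} = \left(-33\right)^{2} = 1089$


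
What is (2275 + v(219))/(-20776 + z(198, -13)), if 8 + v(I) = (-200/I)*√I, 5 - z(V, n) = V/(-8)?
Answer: -9068/82985 + 160*√219/3634743 ≈ -0.10862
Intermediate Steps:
z(V, n) = 5 + V/8 (z(V, n) = 5 - V/(-8) = 5 - V*(-1)/8 = 5 - (-1)*V/8 = 5 + V/8)
v(I) = -8 - 200/√I (v(I) = -8 + (-200/I)*√I = -8 - 200/√I)
(2275 + v(219))/(-20776 + z(198, -13)) = (2275 + (-8 - 200*√219/219))/(-20776 + (5 + (⅛)*198)) = (2275 + (-8 - 200*√219/219))/(-20776 + (5 + 99/4)) = (2275 + (-8 - 200*√219/219))/(-20776 + 119/4) = (2267 - 200*√219/219)/(-82985/4) = (2267 - 200*√219/219)*(-4/82985) = -9068/82985 + 160*√219/3634743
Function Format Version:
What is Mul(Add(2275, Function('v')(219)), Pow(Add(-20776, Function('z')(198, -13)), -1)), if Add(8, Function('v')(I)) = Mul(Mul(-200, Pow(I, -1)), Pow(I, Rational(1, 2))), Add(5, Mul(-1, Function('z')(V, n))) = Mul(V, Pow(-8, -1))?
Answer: Add(Rational(-9068, 82985), Mul(Rational(160, 3634743), Pow(219, Rational(1, 2)))) ≈ -0.10862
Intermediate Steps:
Function('z')(V, n) = Add(5, Mul(Rational(1, 8), V)) (Function('z')(V, n) = Add(5, Mul(-1, Mul(V, Pow(-8, -1)))) = Add(5, Mul(-1, Mul(V, Rational(-1, 8)))) = Add(5, Mul(-1, Mul(Rational(-1, 8), V))) = Add(5, Mul(Rational(1, 8), V)))
Function('v')(I) = Add(-8, Mul(-200, Pow(I, Rational(-1, 2)))) (Function('v')(I) = Add(-8, Mul(Mul(-200, Pow(I, -1)), Pow(I, Rational(1, 2)))) = Add(-8, Mul(-200, Pow(I, Rational(-1, 2)))))
Mul(Add(2275, Function('v')(219)), Pow(Add(-20776, Function('z')(198, -13)), -1)) = Mul(Add(2275, Add(-8, Mul(-200, Pow(219, Rational(-1, 2))))), Pow(Add(-20776, Add(5, Mul(Rational(1, 8), 198))), -1)) = Mul(Add(2275, Add(-8, Mul(-200, Mul(Rational(1, 219), Pow(219, Rational(1, 2)))))), Pow(Add(-20776, Add(5, Rational(99, 4))), -1)) = Mul(Add(2275, Add(-8, Mul(Rational(-200, 219), Pow(219, Rational(1, 2))))), Pow(Add(-20776, Rational(119, 4)), -1)) = Mul(Add(2267, Mul(Rational(-200, 219), Pow(219, Rational(1, 2)))), Pow(Rational(-82985, 4), -1)) = Mul(Add(2267, Mul(Rational(-200, 219), Pow(219, Rational(1, 2)))), Rational(-4, 82985)) = Add(Rational(-9068, 82985), Mul(Rational(160, 3634743), Pow(219, Rational(1, 2))))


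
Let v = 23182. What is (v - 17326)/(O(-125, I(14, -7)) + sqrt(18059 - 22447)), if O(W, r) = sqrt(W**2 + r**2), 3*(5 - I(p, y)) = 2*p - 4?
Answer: 5856/(sqrt(15634) + 2*I*sqrt(1097)) ≈ 36.57 - 19.374*I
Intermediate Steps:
I(p, y) = 19/3 - 2*p/3 (I(p, y) = 5 - (2*p - 4)/3 = 5 - (-4 + 2*p)/3 = 5 + (4/3 - 2*p/3) = 19/3 - 2*p/3)
(v - 17326)/(O(-125, I(14, -7)) + sqrt(18059 - 22447)) = (23182 - 17326)/(sqrt((-125)**2 + (19/3 - 2/3*14)**2) + sqrt(18059 - 22447)) = 5856/(sqrt(15625 + (19/3 - 28/3)**2) + sqrt(-4388)) = 5856/(sqrt(15625 + (-3)**2) + 2*I*sqrt(1097)) = 5856/(sqrt(15625 + 9) + 2*I*sqrt(1097)) = 5856/(sqrt(15634) + 2*I*sqrt(1097))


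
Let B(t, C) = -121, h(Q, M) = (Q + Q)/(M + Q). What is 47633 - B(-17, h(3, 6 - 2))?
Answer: 47754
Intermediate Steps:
h(Q, M) = 2*Q/(M + Q) (h(Q, M) = (2*Q)/(M + Q) = 2*Q/(M + Q))
47633 - B(-17, h(3, 6 - 2)) = 47633 - 1*(-121) = 47633 + 121 = 47754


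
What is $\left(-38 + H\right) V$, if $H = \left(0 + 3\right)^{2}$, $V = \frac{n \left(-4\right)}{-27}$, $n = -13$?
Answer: $\frac{1508}{27} \approx 55.852$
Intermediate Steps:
$V = - \frac{52}{27}$ ($V = \frac{\left(-13\right) \left(-4\right)}{-27} = 52 \left(- \frac{1}{27}\right) = - \frac{52}{27} \approx -1.9259$)
$H = 9$ ($H = 3^{2} = 9$)
$\left(-38 + H\right) V = \left(-38 + 9\right) \left(- \frac{52}{27}\right) = \left(-29\right) \left(- \frac{52}{27}\right) = \frac{1508}{27}$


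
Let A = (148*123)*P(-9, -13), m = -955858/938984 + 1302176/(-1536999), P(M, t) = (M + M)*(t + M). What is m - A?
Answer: -5201922845519127935/721608734508 ≈ -7.2088e+6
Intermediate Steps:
P(M, t) = 2*M*(M + t) (P(M, t) = (2*M)*(M + t) = 2*M*(M + t))
m = -1345937609663/721608734508 (m = -955858*1/938984 + 1302176*(-1/1536999) = -477929/469492 - 1302176/1536999 = -1345937609663/721608734508 ≈ -1.8652)
A = 7208784 (A = (148*123)*(2*(-9)*(-9 - 13)) = 18204*(2*(-9)*(-22)) = 18204*396 = 7208784)
m - A = -1345937609663/721608734508 - 1*7208784 = -1345937609663/721608734508 - 7208784 = -5201922845519127935/721608734508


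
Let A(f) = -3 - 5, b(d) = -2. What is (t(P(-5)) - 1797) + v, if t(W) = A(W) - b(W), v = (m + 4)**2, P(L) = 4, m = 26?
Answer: -903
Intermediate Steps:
A(f) = -8
v = 900 (v = (26 + 4)**2 = 30**2 = 900)
t(W) = -6 (t(W) = -8 - 1*(-2) = -8 + 2 = -6)
(t(P(-5)) - 1797) + v = (-6 - 1797) + 900 = -1803 + 900 = -903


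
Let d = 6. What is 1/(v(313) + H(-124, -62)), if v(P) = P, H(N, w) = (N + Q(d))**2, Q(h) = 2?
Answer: 1/15197 ≈ 6.5802e-5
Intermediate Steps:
H(N, w) = (2 + N)**2 (H(N, w) = (N + 2)**2 = (2 + N)**2)
1/(v(313) + H(-124, -62)) = 1/(313 + (2 - 124)**2) = 1/(313 + (-122)**2) = 1/(313 + 14884) = 1/15197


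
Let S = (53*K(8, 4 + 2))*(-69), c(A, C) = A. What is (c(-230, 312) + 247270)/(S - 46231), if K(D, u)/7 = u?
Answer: -49408/39965 ≈ -1.2363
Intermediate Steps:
K(D, u) = 7*u
S = -153594 (S = (53*(7*(4 + 2)))*(-69) = (53*(7*6))*(-69) = (53*42)*(-69) = 2226*(-69) = -153594)
(c(-230, 312) + 247270)/(S - 46231) = (-230 + 247270)/(-153594 - 46231) = 247040/(-199825) = 247040*(-1/199825) = -49408/39965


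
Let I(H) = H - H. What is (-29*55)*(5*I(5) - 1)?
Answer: 1595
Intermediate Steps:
I(H) = 0
(-29*55)*(5*I(5) - 1) = (-29*55)*(5*0 - 1) = -1595*(0 - 1) = -1595*(-1) = 1595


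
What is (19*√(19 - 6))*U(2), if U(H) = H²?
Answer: 76*√13 ≈ 274.02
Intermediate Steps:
(19*√(19 - 6))*U(2) = (19*√(19 - 6))*2² = (19*√13)*4 = 76*√13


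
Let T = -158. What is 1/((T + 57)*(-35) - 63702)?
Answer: -1/60167 ≈ -1.6620e-5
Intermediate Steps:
1/((T + 57)*(-35) - 63702) = 1/((-158 + 57)*(-35) - 63702) = 1/(-101*(-35) - 63702) = 1/(3535 - 63702) = 1/(-60167) = -1/60167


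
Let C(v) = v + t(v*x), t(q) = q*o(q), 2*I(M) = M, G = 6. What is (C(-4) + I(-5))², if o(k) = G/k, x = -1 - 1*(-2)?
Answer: ¼ ≈ 0.25000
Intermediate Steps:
I(M) = M/2
x = 1 (x = -1 + 2 = 1)
o(k) = 6/k
t(q) = 6 (t(q) = q*(6/q) = 6)
C(v) = 6 + v (C(v) = v + 6 = 6 + v)
(C(-4) + I(-5))² = ((6 - 4) + (½)*(-5))² = (2 - 5/2)² = (-½)² = ¼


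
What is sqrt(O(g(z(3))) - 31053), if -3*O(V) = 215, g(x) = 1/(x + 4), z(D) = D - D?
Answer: I*sqrt(280122)/3 ≈ 176.42*I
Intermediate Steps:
z(D) = 0
g(x) = 1/(4 + x)
O(V) = -215/3 (O(V) = -1/3*215 = -215/3)
sqrt(O(g(z(3))) - 31053) = sqrt(-215/3 - 31053) = sqrt(-93374/3) = I*sqrt(280122)/3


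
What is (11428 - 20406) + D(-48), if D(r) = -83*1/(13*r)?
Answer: -5602189/624 ≈ -8977.9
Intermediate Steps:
D(r) = -83/(13*r)
(11428 - 20406) + D(-48) = (11428 - 20406) - 83/13/(-48) = -8978 - 83/13*(-1/48) = -8978 + 83/624 = -5602189/624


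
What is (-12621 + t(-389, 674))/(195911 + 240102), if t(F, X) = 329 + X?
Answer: -11618/436013 ≈ -0.026646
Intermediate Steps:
(-12621 + t(-389, 674))/(195911 + 240102) = (-12621 + (329 + 674))/(195911 + 240102) = (-12621 + 1003)/436013 = -11618*1/436013 = -11618/436013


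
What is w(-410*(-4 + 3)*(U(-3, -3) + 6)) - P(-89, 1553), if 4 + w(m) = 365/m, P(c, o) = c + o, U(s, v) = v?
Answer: -361055/246 ≈ -1467.7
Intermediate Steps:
w(m) = -4 + 365/m
w(-410*(-4 + 3)*(U(-3, -3) + 6)) - P(-89, 1553) = (-4 + 365/((-410*(-4 + 3)*(-3 + 6)))) - (-89 + 1553) = (-4 + 365/((-(-410)*3))) - 1*1464 = (-4 + 365/((-410*(-3)))) - 1464 = (-4 + 365/1230) - 1464 = (-4 + 365*(1/1230)) - 1464 = (-4 + 73/246) - 1464 = -911/246 - 1464 = -361055/246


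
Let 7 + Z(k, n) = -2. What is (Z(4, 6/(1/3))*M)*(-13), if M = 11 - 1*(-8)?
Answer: 2223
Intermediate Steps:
Z(k, n) = -9 (Z(k, n) = -7 - 2 = -9)
M = 19 (M = 11 + 8 = 19)
(Z(4, 6/(1/3))*M)*(-13) = -9*19*(-13) = -171*(-13) = 2223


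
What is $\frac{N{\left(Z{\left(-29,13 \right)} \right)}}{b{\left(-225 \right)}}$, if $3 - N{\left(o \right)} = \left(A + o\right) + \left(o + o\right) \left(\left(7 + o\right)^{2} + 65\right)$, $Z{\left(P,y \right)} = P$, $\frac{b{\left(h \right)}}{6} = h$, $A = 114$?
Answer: $- \frac{3176}{135} \approx -23.526$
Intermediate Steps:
$b{\left(h \right)} = 6 h$
$N{\left(o \right)} = -111 - o - 2 o \left(65 + \left(7 + o\right)^{2}\right)$ ($N{\left(o \right)} = 3 - \left(\left(114 + o\right) + \left(o + o\right) \left(\left(7 + o\right)^{2} + 65\right)\right) = 3 - \left(\left(114 + o\right) + 2 o \left(65 + \left(7 + o\right)^{2}\right)\right) = 3 - \left(114 + o + 2 o \left(65 + \left(7 + o\right)^{2}\right)\right) = -111 - o - 2 o \left(65 + \left(7 + o\right)^{2}\right)$)
$\frac{N{\left(Z{\left(-29,13 \right)} \right)}}{b{\left(-225 \right)}} = \frac{-111 - -3799 - - 58 \left(7 - 29\right)^{2}}{6 \left(-225\right)} = \frac{-111 + 3799 - - 58 \left(-22\right)^{2}}{-1350} = \left(-111 + 3799 - \left(-58\right) 484\right) \left(- \frac{1}{1350}\right) = \left(-111 + 3799 + 28072\right) \left(- \frac{1}{1350}\right) = 31760 \left(- \frac{1}{1350}\right) = - \frac{3176}{135}$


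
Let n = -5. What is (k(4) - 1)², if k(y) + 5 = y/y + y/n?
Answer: 841/25 ≈ 33.640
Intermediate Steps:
k(y) = -4 - y/5 (k(y) = -5 + (y/y + y/(-5)) = -5 + (1 + y*(-⅕)) = -5 + (1 - y/5) = -4 - y/5)
(k(4) - 1)² = ((-4 - ⅕*4) - 1)² = ((-4 - ⅘) - 1)² = (-24/5 - 1)² = (-29/5)² = 841/25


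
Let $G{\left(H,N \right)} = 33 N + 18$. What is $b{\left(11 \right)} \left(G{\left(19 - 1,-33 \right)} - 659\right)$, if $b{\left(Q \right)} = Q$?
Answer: $-19030$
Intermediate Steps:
$G{\left(H,N \right)} = 18 + 33 N$
$b{\left(11 \right)} \left(G{\left(19 - 1,-33 \right)} - 659\right) = 11 \left(\left(18 + 33 \left(-33\right)\right) - 659\right) = 11 \left(\left(18 - 1089\right) - 659\right) = 11 \left(-1071 - 659\right) = 11 \left(-1730\right) = -19030$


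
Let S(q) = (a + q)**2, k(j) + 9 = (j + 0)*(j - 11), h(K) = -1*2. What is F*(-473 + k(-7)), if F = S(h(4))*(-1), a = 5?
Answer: 3204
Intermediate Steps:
h(K) = -2
k(j) = -9 + j*(-11 + j) (k(j) = -9 + (j + 0)*(j - 11) = -9 + j*(-11 + j))
S(q) = (5 + q)**2
F = -9 (F = (5 - 2)**2*(-1) = 3**2*(-1) = 9*(-1) = -9)
F*(-473 + k(-7)) = -9*(-473 + (-9 + (-7)**2 - 11*(-7))) = -9*(-473 + (-9 + 49 + 77)) = -9*(-473 + 117) = -9*(-356) = 3204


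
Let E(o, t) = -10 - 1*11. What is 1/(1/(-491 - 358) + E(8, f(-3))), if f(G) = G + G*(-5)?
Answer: -849/17830 ≈ -0.047616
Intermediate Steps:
f(G) = -4*G (f(G) = G - 5*G = -4*G)
E(o, t) = -21 (E(o, t) = -10 - 11 = -21)
1/(1/(-491 - 358) + E(8, f(-3))) = 1/(1/(-491 - 358) - 21) = 1/(1/(-849) - 21) = 1/(-1/849 - 21) = 1/(-17830/849) = -849/17830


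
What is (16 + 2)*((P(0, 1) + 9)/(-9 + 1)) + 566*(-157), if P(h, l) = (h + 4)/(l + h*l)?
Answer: -355565/4 ≈ -88891.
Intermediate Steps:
P(h, l) = (4 + h)/(l + h*l)
(16 + 2)*((P(0, 1) + 9)/(-9 + 1)) + 566*(-157) = (16 + 2)*(((4 + 0)/(1*(1 + 0)) + 9)/(-9 + 1)) + 566*(-157) = 18*((1*4/1 + 9)/(-8)) - 88862 = 18*((1*1*4 + 9)*(-⅛)) - 88862 = 18*((4 + 9)*(-⅛)) - 88862 = 18*(13*(-⅛)) - 88862 = 18*(-13/8) - 88862 = -117/4 - 88862 = -355565/4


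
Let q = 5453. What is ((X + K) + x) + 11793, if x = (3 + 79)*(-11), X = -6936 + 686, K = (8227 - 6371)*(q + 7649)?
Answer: 24321953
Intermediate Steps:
K = 24317312 (K = (8227 - 6371)*(5453 + 7649) = 1856*13102 = 24317312)
X = -6250
x = -902 (x = 82*(-11) = -902)
((X + K) + x) + 11793 = ((-6250 + 24317312) - 902) + 11793 = (24311062 - 902) + 11793 = 24310160 + 11793 = 24321953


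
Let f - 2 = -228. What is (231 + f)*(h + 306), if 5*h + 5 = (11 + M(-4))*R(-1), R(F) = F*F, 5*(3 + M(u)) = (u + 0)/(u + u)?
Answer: 15331/10 ≈ 1533.1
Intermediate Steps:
f = -226 (f = 2 - 228 = -226)
M(u) = -29/10 (M(u) = -3 + ((u + 0)/(u + u))/5 = -3 + (u/((2*u)))/5 = -3 + (u*(1/(2*u)))/5 = -3 + (⅕)*(½) = -3 + ⅒ = -29/10)
R(F) = F²
h = 31/50 (h = -1 + ((11 - 29/10)*(-1)²)/5 = -1 + ((81/10)*1)/5 = -1 + (⅕)*(81/10) = -1 + 81/50 = 31/50 ≈ 0.62000)
(231 + f)*(h + 306) = (231 - 226)*(31/50 + 306) = 5*(15331/50) = 15331/10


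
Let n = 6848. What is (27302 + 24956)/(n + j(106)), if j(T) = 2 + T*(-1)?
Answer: 26129/3372 ≈ 7.7488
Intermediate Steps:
j(T) = 2 - T
(27302 + 24956)/(n + j(106)) = (27302 + 24956)/(6848 + (2 - 1*106)) = 52258/(6848 + (2 - 106)) = 52258/(6848 - 104) = 52258/6744 = 52258*(1/6744) = 26129/3372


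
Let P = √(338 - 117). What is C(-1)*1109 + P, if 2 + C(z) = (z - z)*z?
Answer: -2218 + √221 ≈ -2203.1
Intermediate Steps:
C(z) = -2 (C(z) = -2 + (z - z)*z = -2 + 0*z = -2 + 0 = -2)
P = √221 ≈ 14.866
C(-1)*1109 + P = -2*1109 + √221 = -2218 + √221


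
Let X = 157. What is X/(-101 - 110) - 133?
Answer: -28220/211 ≈ -133.74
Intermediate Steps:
X/(-101 - 110) - 133 = 157/(-101 - 110) - 133 = 157/(-211) - 133 = -1/211*157 - 133 = -157/211 - 133 = -28220/211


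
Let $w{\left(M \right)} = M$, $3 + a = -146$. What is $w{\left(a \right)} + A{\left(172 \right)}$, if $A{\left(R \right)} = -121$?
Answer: $-270$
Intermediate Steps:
$a = -149$ ($a = -3 - 146 = -149$)
$w{\left(a \right)} + A{\left(172 \right)} = -149 - 121 = -270$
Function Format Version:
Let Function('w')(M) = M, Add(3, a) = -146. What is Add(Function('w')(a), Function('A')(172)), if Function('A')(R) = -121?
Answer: -270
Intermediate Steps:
a = -149 (a = Add(-3, -146) = -149)
Add(Function('w')(a), Function('A')(172)) = Add(-149, -121) = -270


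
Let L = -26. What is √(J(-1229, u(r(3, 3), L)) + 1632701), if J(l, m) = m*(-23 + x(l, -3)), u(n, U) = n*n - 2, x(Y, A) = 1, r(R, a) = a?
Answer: √1632547 ≈ 1277.7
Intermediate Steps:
u(n, U) = -2 + n² (u(n, U) = n² - 2 = -2 + n²)
J(l, m) = -22*m (J(l, m) = m*(-23 + 1) = m*(-22) = -22*m)
√(J(-1229, u(r(3, 3), L)) + 1632701) = √(-22*(-2 + 3²) + 1632701) = √(-22*(-2 + 9) + 1632701) = √(-22*7 + 1632701) = √(-154 + 1632701) = √1632547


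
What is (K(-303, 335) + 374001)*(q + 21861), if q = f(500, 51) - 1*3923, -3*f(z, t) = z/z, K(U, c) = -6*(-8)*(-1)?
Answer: 6707844263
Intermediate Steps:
K(U, c) = -48 (K(U, c) = 48*(-1) = -48)
f(z, t) = -⅓ (f(z, t) = -z/(3*z) = -⅓*1 = -⅓)
q = -11770/3 (q = -⅓ - 1*3923 = -⅓ - 3923 = -11770/3 ≈ -3923.3)
(K(-303, 335) + 374001)*(q + 21861) = (-48 + 374001)*(-11770/3 + 21861) = 373953*(53813/3) = 6707844263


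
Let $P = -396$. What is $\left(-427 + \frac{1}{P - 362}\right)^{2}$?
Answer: $\frac{104760326889}{574564} \approx 1.8233 \cdot 10^{5}$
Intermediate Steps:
$\left(-427 + \frac{1}{P - 362}\right)^{2} = \left(-427 + \frac{1}{-396 - 362}\right)^{2} = \left(-427 + \frac{1}{-758}\right)^{2} = \left(-427 - \frac{1}{758}\right)^{2} = \left(- \frac{323667}{758}\right)^{2} = \frac{104760326889}{574564}$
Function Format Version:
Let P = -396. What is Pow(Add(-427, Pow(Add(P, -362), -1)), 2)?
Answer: Rational(104760326889, 574564) ≈ 1.8233e+5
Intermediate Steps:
Pow(Add(-427, Pow(Add(P, -362), -1)), 2) = Pow(Add(-427, Pow(Add(-396, -362), -1)), 2) = Pow(Add(-427, Pow(-758, -1)), 2) = Pow(Add(-427, Rational(-1, 758)), 2) = Pow(Rational(-323667, 758), 2) = Rational(104760326889, 574564)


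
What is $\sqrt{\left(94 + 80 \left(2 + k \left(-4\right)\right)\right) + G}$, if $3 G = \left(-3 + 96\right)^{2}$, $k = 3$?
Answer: $\sqrt{2177} \approx 46.658$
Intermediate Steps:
$G = 2883$ ($G = \frac{\left(-3 + 96\right)^{2}}{3} = \frac{93^{2}}{3} = \frac{1}{3} \cdot 8649 = 2883$)
$\sqrt{\left(94 + 80 \left(2 + k \left(-4\right)\right)\right) + G} = \sqrt{\left(94 + 80 \left(2 + 3 \left(-4\right)\right)\right) + 2883} = \sqrt{\left(94 + 80 \left(2 - 12\right)\right) + 2883} = \sqrt{\left(94 + 80 \left(-10\right)\right) + 2883} = \sqrt{\left(94 - 800\right) + 2883} = \sqrt{-706 + 2883} = \sqrt{2177}$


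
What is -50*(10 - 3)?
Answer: -350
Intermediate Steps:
-50*(10 - 3) = -50*7 = -350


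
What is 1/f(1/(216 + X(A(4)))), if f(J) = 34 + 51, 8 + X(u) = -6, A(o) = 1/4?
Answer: 1/85 ≈ 0.011765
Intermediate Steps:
A(o) = 1/4
X(u) = -14 (X(u) = -8 - 6 = -14)
f(J) = 85
1/f(1/(216 + X(A(4)))) = 1/85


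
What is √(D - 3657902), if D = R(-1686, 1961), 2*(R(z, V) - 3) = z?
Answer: I*√3658742 ≈ 1912.8*I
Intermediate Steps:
R(z, V) = 3 + z/2
D = -840 (D = 3 + (½)*(-1686) = 3 - 843 = -840)
√(D - 3657902) = √(-840 - 3657902) = √(-3658742) = I*√3658742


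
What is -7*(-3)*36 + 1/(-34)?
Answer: 25703/34 ≈ 755.97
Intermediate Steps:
-7*(-3)*36 + 1/(-34) = 21*36 - 1/34 = 756 - 1/34 = 25703/34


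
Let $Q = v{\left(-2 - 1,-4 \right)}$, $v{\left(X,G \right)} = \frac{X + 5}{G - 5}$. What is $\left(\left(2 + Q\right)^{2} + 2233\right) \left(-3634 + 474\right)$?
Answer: $- \frac{572367640}{81} \approx -7.0663 \cdot 10^{6}$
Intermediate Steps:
$v{\left(X,G \right)} = \frac{5 + X}{-5 + G}$
$Q = - \frac{2}{9}$ ($Q = \frac{5 - 3}{-5 - 4} = \frac{5 - 3}{-9} = - \frac{5 - 3}{9} = \left(- \frac{1}{9}\right) 2 = - \frac{2}{9} \approx -0.22222$)
$\left(\left(2 + Q\right)^{2} + 2233\right) \left(-3634 + 474\right) = \left(\left(2 - \frac{2}{9}\right)^{2} + 2233\right) \left(-3634 + 474\right) = \left(\left(\frac{16}{9}\right)^{2} + 2233\right) \left(-3160\right) = \left(\frac{256}{81} + 2233\right) \left(-3160\right) = \frac{181129}{81} \left(-3160\right) = - \frac{572367640}{81}$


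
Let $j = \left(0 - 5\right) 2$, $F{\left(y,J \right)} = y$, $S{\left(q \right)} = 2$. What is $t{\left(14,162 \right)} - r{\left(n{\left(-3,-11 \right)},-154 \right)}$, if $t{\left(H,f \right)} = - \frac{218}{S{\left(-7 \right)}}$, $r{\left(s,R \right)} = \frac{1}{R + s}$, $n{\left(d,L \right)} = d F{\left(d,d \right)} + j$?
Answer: $- \frac{16894}{155} \approx -108.99$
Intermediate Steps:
$j = -10$ ($j = \left(-5\right) 2 = -10$)
$n{\left(d,L \right)} = -10 + d^{2}$ ($n{\left(d,L \right)} = d d - 10 = d^{2} - 10 = -10 + d^{2}$)
$t{\left(H,f \right)} = -109$ ($t{\left(H,f \right)} = - \frac{218}{2} = \left(-218\right) \frac{1}{2} = -109$)
$t{\left(14,162 \right)} - r{\left(n{\left(-3,-11 \right)},-154 \right)} = -109 - \frac{1}{-154 - \left(10 - \left(-3\right)^{2}\right)} = -109 - \frac{1}{-154 + \left(-10 + 9\right)} = -109 - \frac{1}{-154 - 1} = -109 - \frac{1}{-155} = -109 - - \frac{1}{155} = -109 + \frac{1}{155} = - \frac{16894}{155}$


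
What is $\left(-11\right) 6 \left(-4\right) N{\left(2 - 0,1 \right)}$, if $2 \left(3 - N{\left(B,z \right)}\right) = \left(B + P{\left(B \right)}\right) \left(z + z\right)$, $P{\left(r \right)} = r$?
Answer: $-264$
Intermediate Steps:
$N{\left(B,z \right)} = 3 - 2 B z$ ($N{\left(B,z \right)} = 3 - \frac{\left(B + B\right) \left(z + z\right)}{2} = 3 - \frac{2 B 2 z}{2} = 3 - \frac{4 B z}{2} = 3 - 2 B z$)
$\left(-11\right) 6 \left(-4\right) N{\left(2 - 0,1 \right)} = \left(-11\right) 6 \left(-4\right) \left(3 - 2 \left(2 - 0\right) 1\right) = \left(-66\right) \left(-4\right) \left(3 - 2 \left(2 + 0\right) 1\right) = 264 \left(3 - 4 \cdot 1\right) = 264 \left(3 - 4\right) = 264 \left(-1\right) = -264$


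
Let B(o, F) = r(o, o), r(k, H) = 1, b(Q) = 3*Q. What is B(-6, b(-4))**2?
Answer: 1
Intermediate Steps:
B(o, F) = 1
B(-6, b(-4))**2 = 1**2 = 1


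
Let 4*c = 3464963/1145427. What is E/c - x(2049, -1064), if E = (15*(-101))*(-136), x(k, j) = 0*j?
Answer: 944015116320/3464963 ≈ 2.7245e+5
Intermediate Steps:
x(k, j) = 0
c = 3464963/4581708 (c = (3464963/1145427)/4 = (3464963*(1/1145427))/4 = (1/4)*(3464963/1145427) = 3464963/4581708 ≈ 0.75626)
E = 206040 (E = -1515*(-136) = 206040)
E/c - x(2049, -1064) = 206040/(3464963/4581708) - 1*0 = 206040*(4581708/3464963) + 0 = 944015116320/3464963 + 0 = 944015116320/3464963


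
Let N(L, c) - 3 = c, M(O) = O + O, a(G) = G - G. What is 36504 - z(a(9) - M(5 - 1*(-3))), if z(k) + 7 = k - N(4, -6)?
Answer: 36524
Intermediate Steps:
a(G) = 0
M(O) = 2*O
N(L, c) = 3 + c
z(k) = -4 + k (z(k) = -7 + (k - (3 - 6)) = -7 + (k - 1*(-3)) = -7 + (k + 3) = -7 + (3 + k) = -4 + k)
36504 - z(a(9) - M(5 - 1*(-3))) = 36504 - (-4 + (0 - 2*(5 - 1*(-3)))) = 36504 - (-4 + (0 - 2*(5 + 3))) = 36504 - (-4 + (0 - 2*8)) = 36504 - (-4 + (0 - 1*16)) = 36504 - (-4 + (0 - 16)) = 36504 - (-4 - 16) = 36504 - 1*(-20) = 36504 + 20 = 36524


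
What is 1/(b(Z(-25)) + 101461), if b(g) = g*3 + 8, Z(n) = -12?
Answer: 1/101433 ≈ 9.8587e-6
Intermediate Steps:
b(g) = 8 + 3*g (b(g) = 3*g + 8 = 8 + 3*g)
1/(b(Z(-25)) + 101461) = 1/((8 + 3*(-12)) + 101461) = 1/((8 - 36) + 101461) = 1/(-28 + 101461) = 1/101433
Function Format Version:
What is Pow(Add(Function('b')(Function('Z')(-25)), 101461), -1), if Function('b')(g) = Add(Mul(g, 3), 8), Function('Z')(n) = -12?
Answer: Rational(1, 101433) ≈ 9.8587e-6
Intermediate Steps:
Function('b')(g) = Add(8, Mul(3, g)) (Function('b')(g) = Add(Mul(3, g), 8) = Add(8, Mul(3, g)))
Pow(Add(Function('b')(Function('Z')(-25)), 101461), -1) = Pow(Add(Add(8, Mul(3, -12)), 101461), -1) = Pow(Add(Add(8, -36), 101461), -1) = Pow(Add(-28, 101461), -1) = Pow(101433, -1) = Rational(1, 101433)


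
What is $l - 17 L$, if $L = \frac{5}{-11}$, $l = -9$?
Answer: $- \frac{14}{11} \approx -1.2727$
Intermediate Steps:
$L = - \frac{5}{11}$ ($L = 5 \left(- \frac{1}{11}\right) = - \frac{5}{11} \approx -0.45455$)
$l - 17 L = -9 - - \frac{85}{11} = -9 + \frac{85}{11} = - \frac{14}{11}$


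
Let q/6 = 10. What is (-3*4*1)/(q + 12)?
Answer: -1/6 ≈ -0.16667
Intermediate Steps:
q = 60 (q = 6*10 = 60)
(-3*4*1)/(q + 12) = (-3*4*1)/(60 + 12) = -12*1/72 = -1/6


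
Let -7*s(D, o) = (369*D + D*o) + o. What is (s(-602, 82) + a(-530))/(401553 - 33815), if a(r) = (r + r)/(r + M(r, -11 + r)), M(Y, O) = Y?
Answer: 271427/2574166 ≈ 0.10544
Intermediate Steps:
s(D, o) = -369*D/7 - o/7 - D*o/7 (s(D, o) = -((369*D + D*o) + o)/7 = -(o + 369*D + D*o)/7 = -369*D/7 - o/7 - D*o/7)
a(r) = 1 (a(r) = (r + r)/(r + r) = (2*r)/((2*r)) = (2*r)*(1/(2*r)) = 1)
(s(-602, 82) + a(-530))/(401553 - 33815) = ((-369/7*(-602) - ⅐*82 - ⅐*(-602)*82) + 1)/(401553 - 33815) = ((31734 - 82/7 + 7052) + 1)/367738 = (271420/7 + 1)*(1/367738) = (271427/7)*(1/367738) = 271427/2574166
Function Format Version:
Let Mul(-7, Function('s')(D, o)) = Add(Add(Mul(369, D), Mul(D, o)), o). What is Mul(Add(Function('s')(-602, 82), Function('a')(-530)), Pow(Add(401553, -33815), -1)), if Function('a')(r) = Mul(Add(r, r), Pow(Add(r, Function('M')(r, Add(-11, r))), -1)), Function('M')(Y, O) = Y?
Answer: Rational(271427, 2574166) ≈ 0.10544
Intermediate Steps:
Function('s')(D, o) = Add(Mul(Rational(-369, 7), D), Mul(Rational(-1, 7), o), Mul(Rational(-1, 7), D, o)) (Function('s')(D, o) = Mul(Rational(-1, 7), Add(Add(Mul(369, D), Mul(D, o)), o)) = Mul(Rational(-1, 7), Add(o, Mul(369, D), Mul(D, o))) = Add(Mul(Rational(-369, 7), D), Mul(Rational(-1, 7), o), Mul(Rational(-1, 7), D, o)))
Function('a')(r) = 1 (Function('a')(r) = Mul(Add(r, r), Pow(Add(r, r), -1)) = Mul(Mul(2, r), Pow(Mul(2, r), -1)) = Mul(Mul(2, r), Mul(Rational(1, 2), Pow(r, -1))) = 1)
Mul(Add(Function('s')(-602, 82), Function('a')(-530)), Pow(Add(401553, -33815), -1)) = Mul(Add(Add(Mul(Rational(-369, 7), -602), Mul(Rational(-1, 7), 82), Mul(Rational(-1, 7), -602, 82)), 1), Pow(Add(401553, -33815), -1)) = Mul(Add(Add(31734, Rational(-82, 7), 7052), 1), Pow(367738, -1)) = Mul(Add(Rational(271420, 7), 1), Rational(1, 367738)) = Mul(Rational(271427, 7), Rational(1, 367738)) = Rational(271427, 2574166)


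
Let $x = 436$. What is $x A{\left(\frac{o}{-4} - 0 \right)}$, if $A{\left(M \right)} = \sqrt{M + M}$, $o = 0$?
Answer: $0$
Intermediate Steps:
$A{\left(M \right)} = \sqrt{2} \sqrt{M}$ ($A{\left(M \right)} = \sqrt{2 M} = \sqrt{2} \sqrt{M}$)
$x A{\left(\frac{o}{-4} - 0 \right)} = 436 \sqrt{2} \sqrt{\frac{0}{-4} - 0} = 436 \sqrt{2} \sqrt{0 \left(- \frac{1}{4}\right) + 0} = 436 \sqrt{2} \sqrt{0 + 0} = 436 \sqrt{2} \sqrt{0} = 436 \sqrt{2} \cdot 0 = 436 \cdot 0 = 0$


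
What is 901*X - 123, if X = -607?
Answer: -547030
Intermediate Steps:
901*X - 123 = 901*(-607) - 123 = -546907 - 123 = -547030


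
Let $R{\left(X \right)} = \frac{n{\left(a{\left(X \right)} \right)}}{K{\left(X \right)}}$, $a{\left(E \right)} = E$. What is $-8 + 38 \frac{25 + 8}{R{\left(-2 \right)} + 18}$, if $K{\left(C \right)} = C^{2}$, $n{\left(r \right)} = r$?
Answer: $\frac{2228}{35} \approx 63.657$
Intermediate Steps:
$R{\left(X \right)} = \frac{1}{X}$ ($R{\left(X \right)} = \frac{X}{X^{2}} = \frac{1}{X}$)
$-8 + 38 \frac{25 + 8}{R{\left(-2 \right)} + 18} = -8 + 38 \frac{25 + 8}{\frac{1}{-2} + 18} = -8 + 38 \frac{33}{- \frac{1}{2} + 18} = -8 + 38 \frac{33}{\frac{35}{2}} = -8 + 38 \cdot 33 \cdot \frac{2}{35} = -8 + 38 \cdot \frac{66}{35} = -8 + \frac{2508}{35} = \frac{2228}{35}$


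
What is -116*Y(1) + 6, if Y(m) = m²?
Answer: -110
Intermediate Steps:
-116*Y(1) + 6 = -116*1² + 6 = -116*1 + 6 = -116 + 6 = -110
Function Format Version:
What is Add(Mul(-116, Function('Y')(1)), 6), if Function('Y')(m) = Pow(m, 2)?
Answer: -110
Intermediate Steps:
Add(Mul(-116, Function('Y')(1)), 6) = Add(Mul(-116, Pow(1, 2)), 6) = Add(Mul(-116, 1), 6) = Add(-116, 6) = -110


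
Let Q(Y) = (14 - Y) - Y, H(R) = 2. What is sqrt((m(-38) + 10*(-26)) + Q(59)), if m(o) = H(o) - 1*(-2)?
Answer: 6*I*sqrt(10) ≈ 18.974*I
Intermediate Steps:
Q(Y) = 14 - 2*Y
m(o) = 4 (m(o) = 2 - 1*(-2) = 2 + 2 = 4)
sqrt((m(-38) + 10*(-26)) + Q(59)) = sqrt((4 + 10*(-26)) + (14 - 2*59)) = sqrt((4 - 260) + (14 - 118)) = sqrt(-256 - 104) = sqrt(-360) = 6*I*sqrt(10)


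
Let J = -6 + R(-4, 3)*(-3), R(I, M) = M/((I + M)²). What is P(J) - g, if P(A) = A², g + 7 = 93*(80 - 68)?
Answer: -884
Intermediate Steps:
R(I, M) = M/(I + M)²
g = 1109 (g = -7 + 93*(80 - 68) = -7 + 93*12 = -7 + 1116 = 1109)
J = -15 (J = -6 + (3/(-4 + 3)²)*(-3) = -6 + (3/(-1)²)*(-3) = -6 + (3*1)*(-3) = -6 + 3*(-3) = -6 - 9 = -15)
P(J) - g = (-15)² - 1*1109 = 225 - 1109 = -884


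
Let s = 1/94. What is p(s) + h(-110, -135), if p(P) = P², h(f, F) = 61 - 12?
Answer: 432965/8836 ≈ 49.000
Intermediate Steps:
h(f, F) = 49
s = 1/94 (s = 1*(1/94) = 1/94 ≈ 0.010638)
p(s) + h(-110, -135) = (1/94)² + 49 = 1/8836 + 49 = 432965/8836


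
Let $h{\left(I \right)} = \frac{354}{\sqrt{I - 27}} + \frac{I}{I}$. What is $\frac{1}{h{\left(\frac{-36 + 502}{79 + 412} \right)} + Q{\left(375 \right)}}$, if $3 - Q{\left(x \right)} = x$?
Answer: $- \frac{4745461}{1822096187} + \frac{354 i \sqrt{6280381}}{1822096187} \approx -0.0026044 + 0.00048688 i$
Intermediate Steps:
$Q{\left(x \right)} = 3 - x$
$h{\left(I \right)} = 1 + \frac{354}{\sqrt{-27 + I}}$ ($h{\left(I \right)} = \frac{354}{\sqrt{-27 + I}} + 1 = 1 + \frac{354}{\sqrt{-27 + I}}$)
$\frac{1}{h{\left(\frac{-36 + 502}{79 + 412} \right)} + Q{\left(375 \right)}} = \frac{1}{\left(1 + \frac{354}{\sqrt{-27 + \frac{-36 + 502}{79 + 412}}}\right) + \left(3 - 375\right)} = \frac{1}{\left(1 + \frac{354}{\sqrt{-27 + \frac{466}{491}}}\right) + \left(3 - 375\right)} = \frac{1}{\left(1 + \frac{354}{\sqrt{-27 + 466 \cdot \frac{1}{491}}}\right) - 372} = \frac{1}{\left(1 + \frac{354}{\sqrt{-27 + \frac{466}{491}}}\right) - 372} = \frac{1}{\left(1 + \frac{354}{\frac{1}{491} i \sqrt{6280381}}\right) - 372} = \frac{1}{\left(1 + 354 \left(- \frac{i \sqrt{6280381}}{12791}\right)\right) - 372} = \frac{1}{\left(1 - \frac{354 i \sqrt{6280381}}{12791}\right) - 372} = \frac{1}{-371 - \frac{354 i \sqrt{6280381}}{12791}}$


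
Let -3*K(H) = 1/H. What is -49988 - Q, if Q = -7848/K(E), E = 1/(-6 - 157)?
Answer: -8124500/163 ≈ -49844.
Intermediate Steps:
E = -1/163 (E = 1/(-163) = -1/163 ≈ -0.0061350)
K(H) = -1/(3*H)
Q = -23544/163 (Q = -7848/((-1/(3*(-1/163)))) = -7848/((-⅓*(-163))) = -7848/163/3 = -7848*3/163 = -23544/163 ≈ -144.44)
-49988 - Q = -49988 - 1*(-23544/163) = -49988 + 23544/163 = -8124500/163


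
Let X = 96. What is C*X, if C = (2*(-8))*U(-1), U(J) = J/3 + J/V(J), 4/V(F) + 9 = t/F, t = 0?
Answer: -2944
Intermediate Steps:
V(F) = -4/9 (V(F) = 4/(-9 + 0/F) = 4/(-9 + 0) = 4/(-9) = 4*(-1/9) = -4/9)
U(J) = -23*J/12 (U(J) = J/3 + J/(-4/9) = J*(1/3) + J*(-9/4) = J/3 - 9*J/4 = -23*J/12)
C = -92/3 (C = (2*(-8))*(-23/12*(-1)) = -16*23/12 = -92/3 ≈ -30.667)
C*X = -92/3*96 = -2944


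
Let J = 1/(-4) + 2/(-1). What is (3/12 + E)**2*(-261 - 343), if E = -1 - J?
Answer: -1359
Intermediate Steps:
J = -9/4 (J = 1*(-1/4) + 2*(-1) = -1/4 - 2 = -9/4 ≈ -2.2500)
E = 5/4 (E = -1 - 1*(-9/4) = -1 + 9/4 = 5/4 ≈ 1.2500)
(3/12 + E)**2*(-261 - 343) = (3/12 + 5/4)**2*(-261 - 343) = (3*(1/12) + 5/4)**2*(-604) = (1/4 + 5/4)**2*(-604) = (3/2)**2*(-604) = (9/4)*(-604) = -1359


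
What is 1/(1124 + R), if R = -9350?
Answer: -1/8226 ≈ -0.00012157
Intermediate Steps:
1/(1124 + R) = 1/(1124 - 9350) = 1/(-8226) = -1/8226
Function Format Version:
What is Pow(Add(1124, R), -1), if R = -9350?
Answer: Rational(-1, 8226) ≈ -0.00012157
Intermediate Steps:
Pow(Add(1124, R), -1) = Pow(Add(1124, -9350), -1) = Pow(-8226, -1) = Rational(-1, 8226)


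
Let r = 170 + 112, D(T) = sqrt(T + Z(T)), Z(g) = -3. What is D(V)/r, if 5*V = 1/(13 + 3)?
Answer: I*sqrt(1195)/5640 ≈ 0.0061292*I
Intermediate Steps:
V = 1/80 (V = 1/(5*(13 + 3)) = (1/5)/16 = (1/5)*(1/16) = 1/80 ≈ 0.012500)
D(T) = sqrt(-3 + T) (D(T) = sqrt(T - 3) = sqrt(-3 + T))
r = 282
D(V)/r = sqrt(-3 + 1/80)/282 = sqrt(-239/80)*(1/282) = (I*sqrt(1195)/20)*(1/282) = I*sqrt(1195)/5640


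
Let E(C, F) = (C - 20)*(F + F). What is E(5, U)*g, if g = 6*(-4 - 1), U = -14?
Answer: -12600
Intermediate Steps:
g = -30 (g = 6*(-5) = -30)
E(C, F) = 2*F*(-20 + C) (E(C, F) = (-20 + C)*(2*F) = 2*F*(-20 + C))
E(5, U)*g = (2*(-14)*(-20 + 5))*(-30) = (2*(-14)*(-15))*(-30) = 420*(-30) = -12600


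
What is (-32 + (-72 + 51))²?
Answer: 2809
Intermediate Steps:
(-32 + (-72 + 51))² = (-32 - 21)² = (-53)² = 2809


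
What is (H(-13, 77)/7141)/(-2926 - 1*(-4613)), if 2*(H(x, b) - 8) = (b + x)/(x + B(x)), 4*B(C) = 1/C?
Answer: 536/1165104137 ≈ 4.6004e-7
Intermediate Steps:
B(C) = 1/(4*C)
H(x, b) = 8 + (b + x)/(2*(x + 1/(4*x))) (H(x, b) = 8 + ((b + x)/(x + 1/(4*x)))/2 = 8 + (b + x)/(2*(x + 1/(4*x))))
(H(-13, 77)/7141)/(-2926 - 1*(-4613)) = ((2*(4 - 13*(77 + 17*(-13)))/(1 + 4*(-13)²))/7141)/(-2926 - 1*(-4613)) = ((2*(4 - 13*(77 - 221))/(1 + 4*169))*(1/7141))/(-2926 + 4613) = ((2*(4 - 13*(-144))/(1 + 676))*(1/7141))/1687 = ((2*(4 + 1872)/677)*(1/7141))*(1/1687) = ((2*(1/677)*1876)*(1/7141))*(1/1687) = ((3752/677)*(1/7141))*(1/1687) = (3752/4834457)*(1/1687) = 536/1165104137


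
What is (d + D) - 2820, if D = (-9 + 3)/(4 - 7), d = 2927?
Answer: 109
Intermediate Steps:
D = 2 (D = -6/(-3) = -⅓*(-6) = 2)
(d + D) - 2820 = (2927 + 2) - 2820 = 2929 - 2820 = 109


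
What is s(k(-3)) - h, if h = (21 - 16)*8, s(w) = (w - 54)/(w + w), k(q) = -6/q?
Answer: -53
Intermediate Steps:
s(w) = (-54 + w)/(2*w) (s(w) = (-54 + w)/((2*w)) = (-54 + w)*(1/(2*w)) = (-54 + w)/(2*w))
h = 40 (h = 5*8 = 40)
s(k(-3)) - h = (-54 - 6/(-3))/(2*((-6/(-3)))) - 1*40 = (-54 - 6*(-⅓))/(2*((-6*(-⅓)))) - 40 = (½)*(-54 + 2)/2 - 40 = (½)*(½)*(-52) - 40 = -13 - 40 = -53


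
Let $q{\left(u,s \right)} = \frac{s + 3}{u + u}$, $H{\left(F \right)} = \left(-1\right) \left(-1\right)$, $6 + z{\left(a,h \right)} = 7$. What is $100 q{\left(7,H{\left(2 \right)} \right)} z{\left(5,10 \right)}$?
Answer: $\frac{200}{7} \approx 28.571$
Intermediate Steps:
$z{\left(a,h \right)} = 1$ ($z{\left(a,h \right)} = -6 + 7 = 1$)
$H{\left(F \right)} = 1$
$q{\left(u,s \right)} = \frac{3 + s}{2 u}$
$100 q{\left(7,H{\left(2 \right)} \right)} z{\left(5,10 \right)} = 100 \frac{3 + 1}{2 \cdot 7} \cdot 1 = 100 \cdot \frac{1}{2} \cdot \frac{1}{7} \cdot 4 \cdot 1 = 100 \cdot \frac{2}{7} \cdot 1 = \frac{200}{7} \cdot 1 = \frac{200}{7}$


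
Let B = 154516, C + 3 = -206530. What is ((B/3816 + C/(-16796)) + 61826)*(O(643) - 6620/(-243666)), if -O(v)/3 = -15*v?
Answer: 102803039757656757875/57416968908 ≈ 1.7905e+9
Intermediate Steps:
C = -206533 (C = -3 - 206530 = -206533)
O(v) = 45*v (O(v) = -(-45)*v = 45*v)
((B/3816 + C/(-16796)) + 61826)*(O(643) - 6620/(-243666)) = ((154516/3816 - 206533/(-16796)) + 61826)*(45*643 - 6620/(-243666)) = ((154516*(1/3816) - 206533*(-1/16796)) + 61826)*(28935 - 6620*(-1/243666)) = ((38629/954 + 12149/988) + 61826)*(28935 + 3310/121833) = (24877799/471276 + 61826)*(3525241165/121833) = (29161987775/471276)*(3525241165/121833) = 102803039757656757875/57416968908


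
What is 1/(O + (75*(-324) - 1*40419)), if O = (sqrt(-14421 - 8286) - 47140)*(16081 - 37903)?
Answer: 342874787/352692963036294303 + 210946*I*sqrt(3)/117564321012098101 ≈ 9.7216e-10 + 3.1078e-12*I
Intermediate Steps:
O = 1028689080 - 1898514*I*sqrt(3) (O = (sqrt(-22707) - 47140)*(-21822) = (87*I*sqrt(3) - 47140)*(-21822) = (-47140 + 87*I*sqrt(3))*(-21822) = 1028689080 - 1898514*I*sqrt(3) ≈ 1.0287e+9 - 3.2883e+6*I)
1/(O + (75*(-324) - 1*40419)) = 1/((1028689080 - 1898514*I*sqrt(3)) + (75*(-324) - 1*40419)) = 1/((1028689080 - 1898514*I*sqrt(3)) + (-24300 - 40419)) = 1/((1028689080 - 1898514*I*sqrt(3)) - 64719) = 1/(1028624361 - 1898514*I*sqrt(3))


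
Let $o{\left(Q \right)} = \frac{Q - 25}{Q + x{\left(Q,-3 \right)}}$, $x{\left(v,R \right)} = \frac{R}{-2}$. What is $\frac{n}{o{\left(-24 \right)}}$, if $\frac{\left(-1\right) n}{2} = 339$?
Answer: $- \frac{15255}{49} \approx -311.33$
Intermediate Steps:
$x{\left(v,R \right)} = - \frac{R}{2}$ ($x{\left(v,R \right)} = R \left(- \frac{1}{2}\right) = - \frac{R}{2}$)
$n = -678$ ($n = \left(-2\right) 339 = -678$)
$o{\left(Q \right)} = \frac{-25 + Q}{\frac{3}{2} + Q}$ ($o{\left(Q \right)} = \frac{Q - 25}{Q - - \frac{3}{2}} = \frac{-25 + Q}{Q + \frac{3}{2}} = \frac{-25 + Q}{\frac{3}{2} + Q}$)
$\frac{n}{o{\left(-24 \right)}} = - \frac{678}{2 \frac{1}{3 + 2 \left(-24\right)} \left(-25 - 24\right)} = - \frac{678}{2 \frac{1}{3 - 48} \left(-49\right)} = - \frac{678}{2 \frac{1}{-45} \left(-49\right)} = - \frac{678}{2 \left(- \frac{1}{45}\right) \left(-49\right)} = - \frac{678}{\frac{98}{45}} = \left(-678\right) \frac{45}{98} = - \frac{15255}{49}$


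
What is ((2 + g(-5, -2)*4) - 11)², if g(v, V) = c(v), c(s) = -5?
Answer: 841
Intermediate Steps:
g(v, V) = -5
((2 + g(-5, -2)*4) - 11)² = ((2 - 5*4) - 11)² = ((2 - 20) - 11)² = (-18 - 11)² = (-29)² = 841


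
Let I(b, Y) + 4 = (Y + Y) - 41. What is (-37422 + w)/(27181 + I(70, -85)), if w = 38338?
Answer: 458/13483 ≈ 0.033969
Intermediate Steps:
I(b, Y) = -45 + 2*Y (I(b, Y) = -4 + ((Y + Y) - 41) = -4 + (2*Y - 41) = -4 + (-41 + 2*Y) = -45 + 2*Y)
(-37422 + w)/(27181 + I(70, -85)) = (-37422 + 38338)/(27181 + (-45 + 2*(-85))) = 916/(27181 + (-45 - 170)) = 916/(27181 - 215) = 916/26966 = 916*(1/26966) = 458/13483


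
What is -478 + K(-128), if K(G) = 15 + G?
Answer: -591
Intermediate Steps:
-478 + K(-128) = -478 + (15 - 128) = -478 - 113 = -591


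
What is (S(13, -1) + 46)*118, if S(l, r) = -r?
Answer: 5546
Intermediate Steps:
(S(13, -1) + 46)*118 = (-1*(-1) + 46)*118 = (1 + 46)*118 = 47*118 = 5546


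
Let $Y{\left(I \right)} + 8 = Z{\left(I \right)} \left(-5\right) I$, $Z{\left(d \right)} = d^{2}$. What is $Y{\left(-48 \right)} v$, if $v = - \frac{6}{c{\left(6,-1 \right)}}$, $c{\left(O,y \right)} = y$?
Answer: $3317712$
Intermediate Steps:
$Y{\left(I \right)} = -8 - 5 I^{3}$ ($Y{\left(I \right)} = -8 + I^{2} \left(-5\right) I = -8 + - 5 I^{2} I = -8 - 5 I^{3}$)
$v = 6$ ($v = - \frac{6}{-1} = \left(-6\right) \left(-1\right) = 6$)
$Y{\left(-48 \right)} v = \left(-8 - 5 \left(-48\right)^{3}\right) 6 = \left(-8 - -552960\right) 6 = \left(-8 + 552960\right) 6 = 552952 \cdot 6 = 3317712$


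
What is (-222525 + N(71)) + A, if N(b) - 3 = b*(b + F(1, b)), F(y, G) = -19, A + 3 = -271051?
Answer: -489884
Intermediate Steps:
A = -271054 (A = -3 - 271051 = -271054)
N(b) = 3 + b*(-19 + b) (N(b) = 3 + b*(b - 19) = 3 + b*(-19 + b))
(-222525 + N(71)) + A = (-222525 + (3 + 71² - 19*71)) - 271054 = (-222525 + (3 + 5041 - 1349)) - 271054 = (-222525 + 3695) - 271054 = -218830 - 271054 = -489884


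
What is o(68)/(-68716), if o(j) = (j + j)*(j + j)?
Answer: -4624/17179 ≈ -0.26917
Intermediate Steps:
o(j) = 4*j**2 (o(j) = (2*j)*(2*j) = 4*j**2)
o(68)/(-68716) = (4*68**2)/(-68716) = (4*4624)*(-1/68716) = 18496*(-1/68716) = -4624/17179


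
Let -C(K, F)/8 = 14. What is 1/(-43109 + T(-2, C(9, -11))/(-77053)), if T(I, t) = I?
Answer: -77053/3321677775 ≈ -2.3197e-5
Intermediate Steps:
C(K, F) = -112 (C(K, F) = -8*14 = -112)
1/(-43109 + T(-2, C(9, -11))/(-77053)) = 1/(-43109 - 2/(-77053)) = 1/(-43109 - 2*(-1/77053)) = 1/(-43109 + 2/77053) = 1/(-3321677775/77053) = -77053/3321677775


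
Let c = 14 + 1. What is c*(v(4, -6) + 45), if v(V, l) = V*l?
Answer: 315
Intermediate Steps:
c = 15
c*(v(4, -6) + 45) = 15*(4*(-6) + 45) = 15*(-24 + 45) = 15*21 = 315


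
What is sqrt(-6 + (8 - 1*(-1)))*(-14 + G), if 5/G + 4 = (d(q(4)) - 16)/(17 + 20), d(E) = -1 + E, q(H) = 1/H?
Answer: -9966*sqrt(3)/659 ≈ -26.194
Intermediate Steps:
q(H) = 1/H
G = -740/659 (G = 5/(-4 + ((-1 + 1/4) - 16)/(17 + 20)) = 5/(-4 + ((-1 + 1/4) - 16)/37) = 5/(-4 + (-3/4 - 16)*(1/37)) = 5/(-4 - 67/4*1/37) = 5/(-4 - 67/148) = 5/(-659/148) = 5*(-148/659) = -740/659 ≈ -1.1229)
sqrt(-6 + (8 - 1*(-1)))*(-14 + G) = sqrt(-6 + (8 - 1*(-1)))*(-14 - 740/659) = sqrt(-6 + (8 + 1))*(-9966/659) = sqrt(-6 + 9)*(-9966/659) = sqrt(3)*(-9966/659) = -9966*sqrt(3)/659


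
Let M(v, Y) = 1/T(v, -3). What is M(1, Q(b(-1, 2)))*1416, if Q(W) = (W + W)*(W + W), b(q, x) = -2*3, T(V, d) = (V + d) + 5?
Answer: 472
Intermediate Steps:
T(V, d) = 5 + V + d
b(q, x) = -6
Q(W) = 4*W² (Q(W) = (2*W)*(2*W) = 4*W²)
M(v, Y) = 1/(2 + v) (M(v, Y) = 1/(5 + v - 3) = 1/(2 + v))
M(1, Q(b(-1, 2)))*1416 = 1416/(2 + 1) = 1416/3 = (⅓)*1416 = 472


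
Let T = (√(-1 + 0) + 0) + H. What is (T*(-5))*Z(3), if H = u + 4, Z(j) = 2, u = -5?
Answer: 10 - 10*I ≈ 10.0 - 10.0*I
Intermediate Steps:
H = -1 (H = -5 + 4 = -1)
T = -1 + I (T = (√(-1 + 0) + 0) - 1 = (√(-1) + 0) - 1 = (I + 0) - 1 = I - 1 = -1 + I ≈ -1.0 + 1.0*I)
(T*(-5))*Z(3) = ((-1 + I)*(-5))*2 = (5 - 5*I)*2 = 10 - 10*I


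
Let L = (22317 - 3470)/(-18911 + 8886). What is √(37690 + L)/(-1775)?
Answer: -√942203/8875 ≈ -0.10937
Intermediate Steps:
L = -47/25 (L = 18847/(-10025) = 18847*(-1/10025) = -47/25 ≈ -1.8800)
√(37690 + L)/(-1775) = √(37690 - 47/25)/(-1775) = √(942203/25)*(-1/1775) = (√942203/5)*(-1/1775) = -√942203/8875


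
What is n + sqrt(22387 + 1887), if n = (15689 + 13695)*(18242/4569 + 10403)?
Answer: 1397195947816/4569 + sqrt(24274) ≈ 3.0580e+8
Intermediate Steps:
n = 1397195947816/4569 (n = 29384*(18242*(1/4569) + 10403) = 29384*(18242/4569 + 10403) = 29384*(47549549/4569) = 1397195947816/4569 ≈ 3.0580e+8)
n + sqrt(22387 + 1887) = 1397195947816/4569 + sqrt(22387 + 1887) = 1397195947816/4569 + sqrt(24274)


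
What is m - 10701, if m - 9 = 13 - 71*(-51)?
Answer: -7058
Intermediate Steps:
m = 3643 (m = 9 + (13 - 71*(-51)) = 9 + (13 + 3621) = 9 + 3634 = 3643)
m - 10701 = 3643 - 10701 = -7058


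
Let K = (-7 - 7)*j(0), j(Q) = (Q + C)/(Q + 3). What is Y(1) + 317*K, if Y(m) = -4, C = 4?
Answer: -17764/3 ≈ -5921.3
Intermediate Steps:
j(Q) = (4 + Q)/(3 + Q) (j(Q) = (Q + 4)/(Q + 3) = (4 + Q)/(3 + Q))
K = -56/3 (K = (-7 - 7)*((4 + 0)/(3 + 0)) = -14*4/3 = -56/3 ≈ -18.667)
Y(1) + 317*K = -4 + 317*(-56/3) = -4 - 17752/3 = -17764/3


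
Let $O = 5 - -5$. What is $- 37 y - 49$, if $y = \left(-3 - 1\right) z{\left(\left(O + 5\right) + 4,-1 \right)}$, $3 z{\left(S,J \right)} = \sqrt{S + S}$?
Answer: $-49 + \frac{148 \sqrt{38}}{3} \approx 255.11$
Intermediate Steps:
$O = 10$ ($O = 5 + 5 = 10$)
$z{\left(S,J \right)} = \frac{\sqrt{2} \sqrt{S}}{3}$ ($z{\left(S,J \right)} = \frac{\sqrt{S + S}}{3} = \frac{\sqrt{2 S}}{3} = \frac{\sqrt{2} \sqrt{S}}{3}$)
$y = - \frac{4 \sqrt{38}}{3}$ ($y = \left(-3 - 1\right) \frac{\sqrt{2} \sqrt{\left(10 + 5\right) + 4}}{3} = - 4 \frac{\sqrt{2} \sqrt{15 + 4}}{3} = - 4 \frac{\sqrt{2} \sqrt{19}}{3} = - 4 \frac{\sqrt{38}}{3} = - \frac{4 \sqrt{38}}{3} \approx -8.2192$)
$- 37 y - 49 = - 37 \left(- \frac{4 \sqrt{38}}{3}\right) - 49 = \frac{148 \sqrt{38}}{3} - 49 = -49 + \frac{148 \sqrt{38}}{3}$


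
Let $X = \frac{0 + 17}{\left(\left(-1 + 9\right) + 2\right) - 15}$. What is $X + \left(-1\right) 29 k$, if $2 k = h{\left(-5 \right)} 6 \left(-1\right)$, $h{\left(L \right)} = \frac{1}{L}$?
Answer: $- \frac{104}{5} \approx -20.8$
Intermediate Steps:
$k = \frac{3}{5}$ ($k = \frac{\frac{1}{-5} \cdot 6 \left(-1\right)}{2} = \frac{\left(- \frac{1}{5}\right) 6 \left(-1\right)}{2} = \frac{\left(- \frac{6}{5}\right) \left(-1\right)}{2} = \frac{1}{2} \cdot \frac{6}{5} = \frac{3}{5} \approx 0.6$)
$X = - \frac{17}{5}$ ($X = \frac{17}{\left(8 + 2\right) - 15} = \frac{17}{10 - 15} = \frac{17}{-5} = 17 \left(- \frac{1}{5}\right) = - \frac{17}{5} \approx -3.4$)
$X + \left(-1\right) 29 k = - \frac{17}{5} + \left(-1\right) 29 \cdot \frac{3}{5} = - \frac{17}{5} - \frac{87}{5} = - \frac{104}{5}$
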